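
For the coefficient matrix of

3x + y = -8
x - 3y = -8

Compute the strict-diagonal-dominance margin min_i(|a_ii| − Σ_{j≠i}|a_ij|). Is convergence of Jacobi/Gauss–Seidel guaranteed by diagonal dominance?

2

row 1: |3| − (1) = 2
row 2: |-3| − (1) = 2
minimum over rows = 2 → strictly diagonally dominant (convergence guaranteed)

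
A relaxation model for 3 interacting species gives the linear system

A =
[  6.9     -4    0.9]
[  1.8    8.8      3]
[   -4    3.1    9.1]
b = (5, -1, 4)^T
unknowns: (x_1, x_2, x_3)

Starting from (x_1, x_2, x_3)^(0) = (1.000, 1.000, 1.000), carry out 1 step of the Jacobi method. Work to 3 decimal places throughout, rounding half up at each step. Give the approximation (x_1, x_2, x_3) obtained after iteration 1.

Iteration 1:
  x_1 = (5 - (-4)·1.000 - (0.9)·1.000) / (6.9) = 1.174
  x_2 = (-1 - (1.8)·1.000 - (3)·1.000) / (8.8) = -0.659
  x_3 = (4 - (-4)·1.000 - (3.1)·1.000) / (9.1) = 0.538

(1.174, -0.659, 0.538)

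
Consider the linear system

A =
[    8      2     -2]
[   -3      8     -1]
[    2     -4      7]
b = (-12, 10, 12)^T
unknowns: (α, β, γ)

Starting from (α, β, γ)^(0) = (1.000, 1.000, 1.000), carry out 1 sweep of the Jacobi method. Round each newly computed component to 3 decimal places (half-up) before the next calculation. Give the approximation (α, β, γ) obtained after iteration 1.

(-1.500, 1.750, 2.000)

Iteration 1:
  α = (-12 - (2)·1.000 - (-2)·1.000) / (8) = -1.500
  β = (10 - (-3)·1.000 - (-1)·1.000) / (8) = 1.750
  γ = (12 - (2)·1.000 - (-4)·1.000) / (7) = 2.000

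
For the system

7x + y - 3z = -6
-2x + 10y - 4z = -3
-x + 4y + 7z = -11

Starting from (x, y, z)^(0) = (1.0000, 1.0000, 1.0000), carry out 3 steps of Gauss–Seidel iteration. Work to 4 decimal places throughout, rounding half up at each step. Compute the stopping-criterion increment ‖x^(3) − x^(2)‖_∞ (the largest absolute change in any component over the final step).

Iteration 1:
  x = (-6 - (1)·1.0000 - (-3)·1.0000) / (7) = -0.5714
  y = (-3 - (-2)·-0.5714 - (-4)·1.0000) / (10) = -0.0143
  z = (-11 - (-1)·-0.5714 - (4)·-0.0143) / (7) = -1.6449
Iteration 2:
  x = (-6 - (1)·-0.0143 - (-3)·-1.6449) / (7) = -1.5601
  y = (-3 - (-2)·-1.5601 - (-4)·-1.6449) / (10) = -1.2700
  z = (-11 - (-1)·-1.5601 - (4)·-1.2700) / (7) = -1.0686
Iteration 3:
  x = (-6 - (1)·-1.2700 - (-3)·-1.0686) / (7) = -1.1337
  y = (-3 - (-2)·-1.1337 - (-4)·-1.0686) / (10) = -0.9542
  z = (-11 - (-1)·-1.1337 - (4)·-0.9542) / (7) = -1.1881
Change: (0.4264, 0.3158, -0.1195) → max |·| = 0.4264

0.4264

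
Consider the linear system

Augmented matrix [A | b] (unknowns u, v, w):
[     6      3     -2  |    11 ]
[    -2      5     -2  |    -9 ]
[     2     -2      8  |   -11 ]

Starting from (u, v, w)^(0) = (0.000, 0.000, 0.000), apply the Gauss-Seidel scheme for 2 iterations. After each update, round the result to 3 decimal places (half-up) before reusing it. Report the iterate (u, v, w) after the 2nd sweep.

(1.667, -1.973, -2.285)

Iteration 1:
  u = (11 - (3)·0.000 - (-2)·0.000) / (6) = 1.833
  v = (-9 - (-2)·1.833 - (-2)·0.000) / (5) = -1.067
  w = (-11 - (2)·1.833 - (-2)·-1.067) / (8) = -2.100
Iteration 2:
  u = (11 - (3)·-1.067 - (-2)·-2.100) / (6) = 1.667
  v = (-9 - (-2)·1.667 - (-2)·-2.100) / (5) = -1.973
  w = (-11 - (2)·1.667 - (-2)·-1.973) / (8) = -2.285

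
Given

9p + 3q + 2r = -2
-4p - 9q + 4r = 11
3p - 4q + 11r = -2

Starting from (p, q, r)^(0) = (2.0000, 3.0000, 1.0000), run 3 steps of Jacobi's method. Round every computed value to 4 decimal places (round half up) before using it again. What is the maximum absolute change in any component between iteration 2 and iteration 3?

1.0909

Iteration 1:
  p = (-2 - (3)·3.0000 - (2)·1.0000) / (9) = -1.4444
  q = (11 - (-4)·2.0000 - (4)·1.0000) / (-9) = -1.6667
  r = (-2 - (3)·2.0000 - (-4)·3.0000) / (11) = 0.3636
Iteration 2:
  p = (-2 - (3)·-1.6667 - (2)·0.3636) / (9) = 0.2525
  q = (11 - (-4)·-1.4444 - (4)·0.3636) / (-9) = -0.4187
  r = (-2 - (3)·-1.4444 - (-4)·-1.6667) / (11) = -0.3940
Iteration 3:
  p = (-2 - (3)·-0.4187 - (2)·-0.3940) / (9) = 0.0049
  q = (11 - (-4)·0.2525 - (4)·-0.3940) / (-9) = -1.5096
  r = (-2 - (3)·0.2525 - (-4)·-0.4187) / (11) = -0.4029
Change: (-0.2476, -1.0909, -0.0089) → max |·| = 1.0909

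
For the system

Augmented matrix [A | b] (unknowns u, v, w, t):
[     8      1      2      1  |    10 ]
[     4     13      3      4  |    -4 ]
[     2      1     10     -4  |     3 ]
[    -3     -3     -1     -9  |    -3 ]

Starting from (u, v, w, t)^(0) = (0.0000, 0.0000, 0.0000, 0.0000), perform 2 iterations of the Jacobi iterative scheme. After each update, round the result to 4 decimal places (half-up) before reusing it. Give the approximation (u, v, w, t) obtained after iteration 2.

Iteration 1:
  u = (10 - (1)·0.0000 - (2)·0.0000 - (1)·0.0000) / (8) = 1.2500
  v = (-4 - (4)·0.0000 - (3)·0.0000 - (4)·0.0000) / (13) = -0.3077
  w = (3 - (2)·0.0000 - (1)·0.0000 - (-4)·0.0000) / (10) = 0.3000
  t = (-3 - (-3)·0.0000 - (-3)·0.0000 - (-1)·0.0000) / (-9) = 0.3333
Iteration 2:
  u = (10 - (1)·-0.3077 - (2)·0.3000 - (1)·0.3333) / (8) = 1.1718
  v = (-4 - (4)·1.2500 - (3)·0.3000 - (4)·0.3333) / (13) = -0.8641
  w = (3 - (2)·1.2500 - (1)·-0.3077 - (-4)·0.3333) / (10) = 0.2141
  t = (-3 - (-3)·1.2500 - (-3)·-0.3077 - (-1)·0.3000) / (-9) = -0.0141

(1.1718, -0.8641, 0.2141, -0.0141)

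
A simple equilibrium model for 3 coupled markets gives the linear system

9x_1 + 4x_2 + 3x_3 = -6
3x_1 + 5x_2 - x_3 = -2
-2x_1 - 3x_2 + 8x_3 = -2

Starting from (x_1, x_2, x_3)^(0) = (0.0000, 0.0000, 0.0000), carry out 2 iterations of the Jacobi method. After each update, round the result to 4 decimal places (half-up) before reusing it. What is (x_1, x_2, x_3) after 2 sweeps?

Iteration 1:
  x_1 = (-6 - (4)·0.0000 - (3)·0.0000) / (9) = -0.6667
  x_2 = (-2 - (3)·0.0000 - (-1)·0.0000) / (5) = -0.4000
  x_3 = (-2 - (-2)·0.0000 - (-3)·0.0000) / (8) = -0.2500
Iteration 2:
  x_1 = (-6 - (4)·-0.4000 - (3)·-0.2500) / (9) = -0.4056
  x_2 = (-2 - (3)·-0.6667 - (-1)·-0.2500) / (5) = -0.0500
  x_3 = (-2 - (-2)·-0.6667 - (-3)·-0.4000) / (8) = -0.5667

(-0.4056, -0.0500, -0.5667)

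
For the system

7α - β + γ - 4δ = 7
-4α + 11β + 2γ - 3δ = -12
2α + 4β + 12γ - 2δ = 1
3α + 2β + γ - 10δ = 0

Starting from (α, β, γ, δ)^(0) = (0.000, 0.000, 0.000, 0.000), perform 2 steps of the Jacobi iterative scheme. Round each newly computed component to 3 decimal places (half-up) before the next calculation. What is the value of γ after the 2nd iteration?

Iteration 1:
  α = (7 - (-1)·0.000 - (1)·0.000 - (-4)·0.000) / (7) = 1.000
  β = (-12 - (-4)·0.000 - (2)·0.000 - (-3)·0.000) / (11) = -1.091
  γ = (1 - (2)·0.000 - (4)·0.000 - (-2)·0.000) / (12) = 0.083
  δ = (0 - (3)·0.000 - (2)·0.000 - (1)·0.000) / (-10) = 0.000
Iteration 2:
  α = (7 - (-1)·-1.091 - (1)·0.083 - (-4)·0.000) / (7) = 0.832
  β = (-12 - (-4)·1.000 - (2)·0.083 - (-3)·0.000) / (11) = -0.742
  γ = (1 - (2)·1.000 - (4)·-1.091 - (-2)·0.000) / (12) = 0.280
  δ = (0 - (3)·1.000 - (2)·-1.091 - (1)·0.083) / (-10) = 0.090

0.280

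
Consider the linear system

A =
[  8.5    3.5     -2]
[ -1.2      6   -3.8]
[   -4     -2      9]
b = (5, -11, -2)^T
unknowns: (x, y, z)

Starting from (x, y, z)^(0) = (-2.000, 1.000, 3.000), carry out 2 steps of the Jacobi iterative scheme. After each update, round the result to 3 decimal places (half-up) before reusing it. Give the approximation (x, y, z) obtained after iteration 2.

Iteration 1:
  x = (5 - (3.5)·1.000 - (-2)·3.000) / (8.5) = 0.882
  y = (-11 - (-1.2)·-2.000 - (-3.8)·3.000) / (6) = -0.333
  z = (-2 - (-4)·-2.000 - (-2)·1.000) / (9) = -0.889
Iteration 2:
  x = (5 - (3.5)·-0.333 - (-2)·-0.889) / (8.5) = 0.516
  y = (-11 - (-1.2)·0.882 - (-3.8)·-0.889) / (6) = -2.220
  z = (-2 - (-4)·0.882 - (-2)·-0.333) / (9) = 0.096

(0.516, -2.220, 0.096)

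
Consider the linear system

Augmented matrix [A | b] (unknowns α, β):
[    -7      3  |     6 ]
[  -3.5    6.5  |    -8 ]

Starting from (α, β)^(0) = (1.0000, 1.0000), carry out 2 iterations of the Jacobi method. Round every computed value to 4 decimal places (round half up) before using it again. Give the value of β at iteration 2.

Iteration 1:
  α = (6 - (3)·1.0000) / (-7) = -0.4286
  β = (-8 - (-3.5)·1.0000) / (6.5) = -0.6923
Iteration 2:
  α = (6 - (3)·-0.6923) / (-7) = -1.1538
  β = (-8 - (-3.5)·-0.4286) / (6.5) = -1.4616

-1.4616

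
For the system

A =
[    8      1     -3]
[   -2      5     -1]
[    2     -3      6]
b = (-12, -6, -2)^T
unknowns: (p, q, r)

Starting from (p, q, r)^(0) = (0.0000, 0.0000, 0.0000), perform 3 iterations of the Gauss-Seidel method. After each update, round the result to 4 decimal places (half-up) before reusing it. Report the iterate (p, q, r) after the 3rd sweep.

(-1.5542, -1.9817, -0.8061)

Iteration 1:
  p = (-12 - (1)·0.0000 - (-3)·0.0000) / (8) = -1.5000
  q = (-6 - (-2)·-1.5000 - (-1)·0.0000) / (5) = -1.8000
  r = (-2 - (2)·-1.5000 - (-3)·-1.8000) / (6) = -0.7333
Iteration 2:
  p = (-12 - (1)·-1.8000 - (-3)·-0.7333) / (8) = -1.5500
  q = (-6 - (-2)·-1.5500 - (-1)·-0.7333) / (5) = -1.9667
  r = (-2 - (2)·-1.5500 - (-3)·-1.9667) / (6) = -0.8000
Iteration 3:
  p = (-12 - (1)·-1.9667 - (-3)·-0.8000) / (8) = -1.5542
  q = (-6 - (-2)·-1.5542 - (-1)·-0.8000) / (5) = -1.9817
  r = (-2 - (2)·-1.5542 - (-3)·-1.9817) / (6) = -0.8061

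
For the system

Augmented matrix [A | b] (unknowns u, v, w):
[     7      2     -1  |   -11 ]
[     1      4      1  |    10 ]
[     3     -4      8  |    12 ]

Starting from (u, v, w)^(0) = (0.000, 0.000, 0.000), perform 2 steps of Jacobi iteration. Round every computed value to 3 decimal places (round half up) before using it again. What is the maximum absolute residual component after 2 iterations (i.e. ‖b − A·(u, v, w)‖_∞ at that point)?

Iteration 1:
  u = (-11 - (2)·0.000 - (-1)·0.000) / (7) = -1.571
  v = (10 - (1)·0.000 - (1)·0.000) / (4) = 2.500
  w = (12 - (3)·0.000 - (-4)·0.000) / (8) = 1.500
Iteration 2:
  u = (-11 - (2)·2.500 - (-1)·1.500) / (7) = -2.071
  v = (10 - (1)·-1.571 - (1)·1.500) / (4) = 2.518
  w = (12 - (3)·-1.571 - (-4)·2.500) / (8) = 3.339
Residual b − A·x = (1.800, -1.340, 1.573); ∞-norm = 1.800

1.800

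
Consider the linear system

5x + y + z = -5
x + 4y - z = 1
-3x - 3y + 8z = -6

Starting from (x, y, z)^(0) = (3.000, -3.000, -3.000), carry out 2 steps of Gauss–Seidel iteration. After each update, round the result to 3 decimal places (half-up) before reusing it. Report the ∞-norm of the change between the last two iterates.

Iteration 1:
  x = (-5 - (1)·-3.000 - (1)·-3.000) / (5) = 0.200
  y = (1 - (1)·0.200 - (-1)·-3.000) / (4) = -0.550
  z = (-6 - (-3)·0.200 - (-3)·-0.550) / (8) = -0.881
Iteration 2:
  x = (-5 - (1)·-0.550 - (1)·-0.881) / (5) = -0.714
  y = (1 - (1)·-0.714 - (-1)·-0.881) / (4) = 0.208
  z = (-6 - (-3)·-0.714 - (-3)·0.208) / (8) = -0.940
Change: (-0.914, 0.758, -0.059) → max |·| = 0.914

0.914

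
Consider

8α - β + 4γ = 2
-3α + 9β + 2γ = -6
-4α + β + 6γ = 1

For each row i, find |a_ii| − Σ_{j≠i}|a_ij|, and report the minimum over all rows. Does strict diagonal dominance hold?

1

row 1: |8| − (1+4) = 3
row 2: |9| − (3+2) = 4
row 3: |6| − (4+1) = 1
minimum over rows = 1 → strictly diagonally dominant (convergence guaranteed)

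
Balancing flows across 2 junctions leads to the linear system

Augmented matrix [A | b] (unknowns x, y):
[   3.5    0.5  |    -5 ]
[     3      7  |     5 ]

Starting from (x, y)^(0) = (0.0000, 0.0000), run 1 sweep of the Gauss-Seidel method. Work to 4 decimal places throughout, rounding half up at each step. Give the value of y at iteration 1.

Iteration 1:
  x = (-5 - (0.5)·0.0000) / (3.5) = -1.4286
  y = (5 - (3)·-1.4286) / (7) = 1.3265

1.3265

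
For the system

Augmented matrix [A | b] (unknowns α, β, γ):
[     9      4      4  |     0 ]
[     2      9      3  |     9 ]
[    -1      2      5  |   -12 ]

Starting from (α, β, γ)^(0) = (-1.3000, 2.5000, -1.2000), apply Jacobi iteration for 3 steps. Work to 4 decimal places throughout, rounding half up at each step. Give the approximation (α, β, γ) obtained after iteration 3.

Iteration 1:
  α = (0 - (4)·2.5000 - (4)·-1.2000) / (9) = -0.5778
  β = (9 - (2)·-1.3000 - (3)·-1.2000) / (9) = 1.6889
  γ = (-12 - (-1)·-1.3000 - (2)·2.5000) / (5) = -3.6600
Iteration 2:
  α = (0 - (4)·1.6889 - (4)·-3.6600) / (9) = 0.8760
  β = (9 - (2)·-0.5778 - (3)·-3.6600) / (9) = 2.3484
  γ = (-12 - (-1)·-0.5778 - (2)·1.6889) / (5) = -3.1911
Iteration 3:
  α = (0 - (4)·2.3484 - (4)·-3.1911) / (9) = 0.3745
  β = (9 - (2)·0.8760 - (3)·-3.1911) / (9) = 1.8690
  γ = (-12 - (-1)·0.8760 - (2)·2.3484) / (5) = -3.1642

(0.3745, 1.8690, -3.1642)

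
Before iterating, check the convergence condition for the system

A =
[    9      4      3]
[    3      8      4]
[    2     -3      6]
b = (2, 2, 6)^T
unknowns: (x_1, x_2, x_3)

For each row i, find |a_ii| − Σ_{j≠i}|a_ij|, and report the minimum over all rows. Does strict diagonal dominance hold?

row 1: |9| − (4+3) = 2
row 2: |8| − (3+4) = 1
row 3: |6| − (2+3) = 1
minimum over rows = 1 → strictly diagonally dominant (convergence guaranteed)

1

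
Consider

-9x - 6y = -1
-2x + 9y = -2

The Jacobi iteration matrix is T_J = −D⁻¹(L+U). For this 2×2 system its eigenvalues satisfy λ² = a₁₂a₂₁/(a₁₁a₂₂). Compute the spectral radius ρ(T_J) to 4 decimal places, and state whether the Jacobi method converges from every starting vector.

a₁₂a₂₁/(a₁₁a₂₂) = (-6)·(-2) / ((-9)·(9)) = -0.148148
ρ = √|-0.148148| = √0.148148 = 0.3849
ρ < 1, so Jacobi converges

0.3849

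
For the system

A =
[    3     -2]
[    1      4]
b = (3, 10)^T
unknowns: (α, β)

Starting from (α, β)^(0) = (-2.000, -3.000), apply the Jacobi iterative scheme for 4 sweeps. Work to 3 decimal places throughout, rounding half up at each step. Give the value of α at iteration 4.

Iteration 1:
  α = (3 - (-2)·-3.000) / (3) = -1.000
  β = (10 - (1)·-2.000) / (4) = 3.000
Iteration 2:
  α = (3 - (-2)·3.000) / (3) = 3.000
  β = (10 - (1)·-1.000) / (4) = 2.750
Iteration 3:
  α = (3 - (-2)·2.750) / (3) = 2.833
  β = (10 - (1)·3.000) / (4) = 1.750
Iteration 4:
  α = (3 - (-2)·1.750) / (3) = 2.167
  β = (10 - (1)·2.833) / (4) = 1.792

2.167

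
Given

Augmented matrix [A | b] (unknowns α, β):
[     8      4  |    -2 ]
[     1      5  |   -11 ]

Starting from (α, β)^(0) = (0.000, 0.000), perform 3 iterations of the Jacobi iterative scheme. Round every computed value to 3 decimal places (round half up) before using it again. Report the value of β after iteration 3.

-2.370

Iteration 1:
  α = (-2 - (4)·0.000) / (8) = -0.250
  β = (-11 - (1)·0.000) / (5) = -2.200
Iteration 2:
  α = (-2 - (4)·-2.200) / (8) = 0.850
  β = (-11 - (1)·-0.250) / (5) = -2.150
Iteration 3:
  α = (-2 - (4)·-2.150) / (8) = 0.825
  β = (-11 - (1)·0.850) / (5) = -2.370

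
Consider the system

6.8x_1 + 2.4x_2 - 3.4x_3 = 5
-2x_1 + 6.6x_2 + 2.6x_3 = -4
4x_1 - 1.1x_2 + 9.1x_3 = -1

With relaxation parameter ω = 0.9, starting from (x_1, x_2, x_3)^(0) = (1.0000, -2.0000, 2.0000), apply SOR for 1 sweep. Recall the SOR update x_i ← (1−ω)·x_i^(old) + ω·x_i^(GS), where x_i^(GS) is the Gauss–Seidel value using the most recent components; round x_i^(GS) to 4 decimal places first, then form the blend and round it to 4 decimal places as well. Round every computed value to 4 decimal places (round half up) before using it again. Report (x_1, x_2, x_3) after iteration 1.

Iteration 1:
  x_1: GS value = (5 - (2.4)·-2.0000 - (-3.4)·2.0000) / (6.8) = 2.4412;  x_1 ← (1−ω)·1.0000 + ω·2.4412 = 2.2971
  x_2: GS value = (-4 - (-2)·2.2971 - (2.6)·2.0000) / (6.6) = -0.6978;  x_2 ← (1−ω)·-2.0000 + ω·-0.6978 = -0.8280
  x_3: GS value = (-1 - (4)·2.2971 - (-1.1)·-0.8280) / (9.1) = -1.2197;  x_3 ← (1−ω)·2.0000 + ω·-1.2197 = -0.8977

(2.2971, -0.8280, -0.8977)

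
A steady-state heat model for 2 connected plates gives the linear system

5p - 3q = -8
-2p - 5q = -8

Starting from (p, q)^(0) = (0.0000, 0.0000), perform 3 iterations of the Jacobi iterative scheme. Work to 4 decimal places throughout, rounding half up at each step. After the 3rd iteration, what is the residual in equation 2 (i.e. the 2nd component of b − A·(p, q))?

Iteration 1:
  p = (-8 - (-3)·0.0000) / (5) = -1.6000
  q = (-8 - (-2)·0.0000) / (-5) = 1.6000
Iteration 2:
  p = (-8 - (-3)·1.6000) / (5) = -0.6400
  q = (-8 - (-2)·-1.6000) / (-5) = 2.2400
Iteration 3:
  p = (-8 - (-3)·2.2400) / (5) = -0.2560
  q = (-8 - (-2)·-0.6400) / (-5) = 1.8560
Residual b − A·x = (-1.1520, 0.7680)

0.7680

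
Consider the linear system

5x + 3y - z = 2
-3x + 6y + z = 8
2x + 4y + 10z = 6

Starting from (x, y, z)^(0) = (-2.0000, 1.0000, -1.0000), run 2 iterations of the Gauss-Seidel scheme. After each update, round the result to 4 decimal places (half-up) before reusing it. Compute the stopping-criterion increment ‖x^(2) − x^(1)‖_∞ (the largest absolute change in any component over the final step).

0.1673

Iteration 1:
  x = (2 - (3)·1.0000 - (-1)·-1.0000) / (5) = -0.4000
  y = (8 - (-3)·-0.4000 - (1)·-1.0000) / (6) = 1.3000
  z = (6 - (2)·-0.4000 - (4)·1.3000) / (10) = 0.1600
Iteration 2:
  x = (2 - (3)·1.3000 - (-1)·0.1600) / (5) = -0.3480
  y = (8 - (-3)·-0.3480 - (1)·0.1600) / (6) = 1.1327
  z = (6 - (2)·-0.3480 - (4)·1.1327) / (10) = 0.2165
Change: (0.0520, -0.1673, 0.0565) → max |·| = 0.1673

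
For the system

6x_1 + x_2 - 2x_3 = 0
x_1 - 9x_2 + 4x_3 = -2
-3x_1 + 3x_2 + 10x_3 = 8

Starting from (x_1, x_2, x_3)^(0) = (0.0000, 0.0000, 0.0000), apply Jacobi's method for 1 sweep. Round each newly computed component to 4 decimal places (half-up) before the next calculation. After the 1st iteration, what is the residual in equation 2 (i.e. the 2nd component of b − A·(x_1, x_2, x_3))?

Iteration 1:
  x_1 = (0 - (1)·0.0000 - (-2)·0.0000) / (6) = 0.0000
  x_2 = (-2 - (1)·0.0000 - (4)·0.0000) / (-9) = 0.2222
  x_3 = (8 - (-3)·0.0000 - (3)·0.0000) / (10) = 0.8000
Residual b − A·x = (1.3778, -3.2002, -0.6666)

-3.2002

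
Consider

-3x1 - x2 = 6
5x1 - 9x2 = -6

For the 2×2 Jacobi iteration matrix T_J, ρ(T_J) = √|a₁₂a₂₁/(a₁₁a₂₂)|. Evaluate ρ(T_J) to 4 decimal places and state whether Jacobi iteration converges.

0.4303

a₁₂a₂₁/(a₁₁a₂₂) = (-1)·(5) / ((-3)·(-9)) = -0.185185
ρ = √|-0.185185| = √0.185185 = 0.4303
ρ < 1, so Jacobi converges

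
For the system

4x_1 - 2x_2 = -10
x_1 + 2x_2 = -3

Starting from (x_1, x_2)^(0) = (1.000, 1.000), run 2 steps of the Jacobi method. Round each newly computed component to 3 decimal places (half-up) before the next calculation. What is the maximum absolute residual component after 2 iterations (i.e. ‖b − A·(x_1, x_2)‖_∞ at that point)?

3.000

Iteration 1:
  x_1 = (-10 - (-2)·1.000) / (4) = -2.000
  x_2 = (-3 - (1)·1.000) / (2) = -2.000
Iteration 2:
  x_1 = (-10 - (-2)·-2.000) / (4) = -3.500
  x_2 = (-3 - (1)·-2.000) / (2) = -0.500
Residual b − A·x = (3.000, 1.500); ∞-norm = 3.000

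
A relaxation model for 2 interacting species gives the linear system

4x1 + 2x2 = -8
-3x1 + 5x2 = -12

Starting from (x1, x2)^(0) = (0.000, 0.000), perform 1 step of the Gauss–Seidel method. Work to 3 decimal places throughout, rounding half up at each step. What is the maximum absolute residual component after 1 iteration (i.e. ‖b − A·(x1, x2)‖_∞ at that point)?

7.200

Iteration 1:
  x1 = (-8 - (2)·0.000) / (4) = -2.000
  x2 = (-12 - (-3)·-2.000) / (5) = -3.600
Residual b − A·x = (7.200, 0.000); ∞-norm = 7.200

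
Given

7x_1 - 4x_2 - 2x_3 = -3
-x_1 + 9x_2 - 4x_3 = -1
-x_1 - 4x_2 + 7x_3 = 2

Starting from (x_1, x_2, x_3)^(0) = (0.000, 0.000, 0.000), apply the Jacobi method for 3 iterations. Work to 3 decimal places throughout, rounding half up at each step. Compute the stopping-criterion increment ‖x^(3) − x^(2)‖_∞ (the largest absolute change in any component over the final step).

0.053

Iteration 1:
  x_1 = (-3 - (-4)·0.000 - (-2)·0.000) / (7) = -0.429
  x_2 = (-1 - (-1)·0.000 - (-4)·0.000) / (9) = -0.111
  x_3 = (2 - (-1)·0.000 - (-4)·0.000) / (7) = 0.286
Iteration 2:
  x_1 = (-3 - (-4)·-0.111 - (-2)·0.286) / (7) = -0.410
  x_2 = (-1 - (-1)·-0.429 - (-4)·0.286) / (9) = -0.032
  x_3 = (2 - (-1)·-0.429 - (-4)·-0.111) / (7) = 0.161
Iteration 3:
  x_1 = (-3 - (-4)·-0.032 - (-2)·0.161) / (7) = -0.401
  x_2 = (-1 - (-1)·-0.410 - (-4)·0.161) / (9) = -0.085
  x_3 = (2 - (-1)·-0.410 - (-4)·-0.032) / (7) = 0.209
Change: (0.009, -0.053, 0.048) → max |·| = 0.053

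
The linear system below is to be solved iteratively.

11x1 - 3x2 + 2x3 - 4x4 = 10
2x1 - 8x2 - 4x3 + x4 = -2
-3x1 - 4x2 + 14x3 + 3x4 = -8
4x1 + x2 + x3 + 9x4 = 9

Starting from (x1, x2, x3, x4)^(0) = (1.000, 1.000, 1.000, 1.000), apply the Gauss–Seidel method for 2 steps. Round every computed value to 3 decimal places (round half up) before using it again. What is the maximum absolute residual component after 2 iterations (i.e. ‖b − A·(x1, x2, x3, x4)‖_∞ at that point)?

1.185

Iteration 1:
  x1 = (10 - (-3)·1.000 - (2)·1.000 - (-4)·1.000) / (11) = 1.364
  x2 = (-2 - (2)·1.364 - (-4)·1.000 - (1)·1.000) / (-8) = 0.216
  x3 = (-8 - (-3)·1.364 - (-4)·0.216 - (3)·1.000) / (14) = -0.432
  x4 = (9 - (4)·1.364 - (1)·0.216 - (1)·-0.432) / (9) = 0.418
Iteration 2:
  x1 = (10 - (-3)·0.216 - (2)·-0.432 - (-4)·0.418) / (11) = 1.199
  x2 = (-2 - (2)·1.199 - (-4)·-0.432 - (1)·0.418) / (-8) = 0.818
  x3 = (-8 - (-3)·1.199 - (-4)·0.818 - (3)·0.418) / (14) = -0.170
  x4 = (9 - (4)·1.199 - (1)·0.818 - (1)·-0.170) / (9) = 0.395
Residual b − A·x = (1.185, 1.071, 0.064, 0.001); ∞-norm = 1.185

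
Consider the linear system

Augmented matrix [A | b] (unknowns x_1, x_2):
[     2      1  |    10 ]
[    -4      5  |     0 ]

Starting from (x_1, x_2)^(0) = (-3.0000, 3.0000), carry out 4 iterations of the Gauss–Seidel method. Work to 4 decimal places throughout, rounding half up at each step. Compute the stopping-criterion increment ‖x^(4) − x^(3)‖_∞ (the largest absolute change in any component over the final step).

0.0160

Iteration 1:
  x_1 = (10 - (1)·3.0000) / (2) = 3.5000
  x_2 = (0 - (-4)·3.5000) / (5) = 2.8000
Iteration 2:
  x_1 = (10 - (1)·2.8000) / (2) = 3.6000
  x_2 = (0 - (-4)·3.6000) / (5) = 2.8800
Iteration 3:
  x_1 = (10 - (1)·2.8800) / (2) = 3.5600
  x_2 = (0 - (-4)·3.5600) / (5) = 2.8480
Iteration 4:
  x_1 = (10 - (1)·2.8480) / (2) = 3.5760
  x_2 = (0 - (-4)·3.5760) / (5) = 2.8608
Change: (0.0160, 0.0128) → max |·| = 0.0160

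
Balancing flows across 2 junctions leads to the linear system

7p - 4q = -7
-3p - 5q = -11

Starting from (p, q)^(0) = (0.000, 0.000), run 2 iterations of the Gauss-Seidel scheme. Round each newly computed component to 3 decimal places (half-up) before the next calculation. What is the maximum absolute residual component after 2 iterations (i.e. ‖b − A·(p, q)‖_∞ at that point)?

Iteration 1:
  p = (-7 - (-4)·0.000) / (7) = -1.000
  q = (-11 - (-3)·-1.000) / (-5) = 2.800
Iteration 2:
  p = (-7 - (-4)·2.800) / (7) = 0.600
  q = (-11 - (-3)·0.600) / (-5) = 1.840
Residual b − A·x = (-3.840, 0.000); ∞-norm = 3.840

3.840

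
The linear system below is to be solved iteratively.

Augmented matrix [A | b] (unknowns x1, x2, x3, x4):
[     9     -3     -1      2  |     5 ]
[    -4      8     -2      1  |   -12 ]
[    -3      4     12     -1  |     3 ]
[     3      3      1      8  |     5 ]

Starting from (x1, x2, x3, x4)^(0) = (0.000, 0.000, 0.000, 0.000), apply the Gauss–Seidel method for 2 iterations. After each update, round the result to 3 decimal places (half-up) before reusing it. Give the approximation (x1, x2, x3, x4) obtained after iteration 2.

(0.064, -1.366, 0.786, 1.015)

Iteration 1:
  x1 = (5 - (-3)·0.000 - (-1)·0.000 - (2)·0.000) / (9) = 0.556
  x2 = (-12 - (-4)·0.556 - (-2)·0.000 - (1)·0.000) / (8) = -1.222
  x3 = (3 - (-3)·0.556 - (4)·-1.222 - (-1)·0.000) / (12) = 0.796
  x4 = (5 - (3)·0.556 - (3)·-1.222 - (1)·0.796) / (8) = 0.775
Iteration 2:
  x1 = (5 - (-3)·-1.222 - (-1)·0.796 - (2)·0.775) / (9) = 0.064
  x2 = (-12 - (-4)·0.064 - (-2)·0.796 - (1)·0.775) / (8) = -1.366
  x3 = (3 - (-3)·0.064 - (4)·-1.366 - (-1)·0.775) / (12) = 0.786
  x4 = (5 - (3)·0.064 - (3)·-1.366 - (1)·0.786) / (8) = 1.015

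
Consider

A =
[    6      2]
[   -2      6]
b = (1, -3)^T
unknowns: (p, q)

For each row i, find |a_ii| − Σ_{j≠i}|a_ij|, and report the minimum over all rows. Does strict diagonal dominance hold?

4

row 1: |6| − (2) = 4
row 2: |6| − (2) = 4
minimum over rows = 4 → strictly diagonally dominant (convergence guaranteed)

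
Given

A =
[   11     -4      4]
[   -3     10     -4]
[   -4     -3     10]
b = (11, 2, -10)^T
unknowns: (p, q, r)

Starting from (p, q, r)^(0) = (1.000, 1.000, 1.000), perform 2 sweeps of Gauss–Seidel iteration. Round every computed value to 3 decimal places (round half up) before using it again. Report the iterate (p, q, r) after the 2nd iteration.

Iteration 1:
  p = (11 - (-4)·1.000 - (4)·1.000) / (11) = 1.000
  q = (2 - (-3)·1.000 - (-4)·1.000) / (10) = 0.900
  r = (-10 - (-4)·1.000 - (-3)·0.900) / (10) = -0.330
Iteration 2:
  p = (11 - (-4)·0.900 - (4)·-0.330) / (11) = 1.447
  q = (2 - (-3)·1.447 - (-4)·-0.330) / (10) = 0.502
  r = (-10 - (-4)·1.447 - (-3)·0.502) / (10) = -0.271

(1.447, 0.502, -0.271)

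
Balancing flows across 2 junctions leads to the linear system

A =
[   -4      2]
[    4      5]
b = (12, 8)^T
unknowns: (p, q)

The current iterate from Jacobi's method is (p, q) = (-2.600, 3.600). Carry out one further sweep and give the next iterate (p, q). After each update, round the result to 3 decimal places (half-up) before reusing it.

(-1.200, 3.680)

One sweep:
  p = (12 - (2)·3.600) / (-4) = -1.200
  q = (8 - (4)·-2.600) / (5) = 3.680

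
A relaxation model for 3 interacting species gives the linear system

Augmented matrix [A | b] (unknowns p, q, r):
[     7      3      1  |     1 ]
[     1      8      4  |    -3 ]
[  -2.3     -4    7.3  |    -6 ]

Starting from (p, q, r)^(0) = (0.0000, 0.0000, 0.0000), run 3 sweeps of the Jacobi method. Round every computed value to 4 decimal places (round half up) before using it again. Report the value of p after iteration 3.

0.2754

Iteration 1:
  p = (1 - (3)·0.0000 - (1)·0.0000) / (7) = 0.1429
  q = (-3 - (1)·0.0000 - (4)·0.0000) / (8) = -0.3750
  r = (-6 - (-2.3)·0.0000 - (-4)·0.0000) / (7.3) = -0.8219
Iteration 2:
  p = (1 - (3)·-0.3750 - (1)·-0.8219) / (7) = 0.4210
  q = (-3 - (1)·0.1429 - (4)·-0.8219) / (8) = 0.0181
  r = (-6 - (-2.3)·0.1429 - (-4)·-0.3750) / (7.3) = -0.9824
Iteration 3:
  p = (1 - (3)·0.0181 - (1)·-0.9824) / (7) = 0.2754
  q = (-3 - (1)·0.4210 - (4)·-0.9824) / (8) = 0.0636
  r = (-6 - (-2.3)·0.4210 - (-4)·0.0181) / (7.3) = -0.6794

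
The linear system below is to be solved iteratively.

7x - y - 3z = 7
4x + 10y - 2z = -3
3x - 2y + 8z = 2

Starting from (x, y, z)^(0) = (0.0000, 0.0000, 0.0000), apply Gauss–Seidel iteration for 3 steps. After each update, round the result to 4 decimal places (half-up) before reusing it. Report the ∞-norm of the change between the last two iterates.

0.0446

Iteration 1:
  x = (7 - (-1)·0.0000 - (-3)·0.0000) / (7) = 1.0000
  y = (-3 - (4)·1.0000 - (-2)·0.0000) / (10) = -0.7000
  z = (2 - (3)·1.0000 - (-2)·-0.7000) / (8) = -0.3000
Iteration 2:
  x = (7 - (-1)·-0.7000 - (-3)·-0.3000) / (7) = 0.7714
  y = (-3 - (4)·0.7714 - (-2)·-0.3000) / (10) = -0.6686
  z = (2 - (3)·0.7714 - (-2)·-0.6686) / (8) = -0.2064
Iteration 3:
  x = (7 - (-1)·-0.6686 - (-3)·-0.2064) / (7) = 0.8160
  y = (-3 - (4)·0.8160 - (-2)·-0.2064) / (10) = -0.6677
  z = (2 - (3)·0.8160 - (-2)·-0.6677) / (8) = -0.2229
Change: (0.0446, 0.0009, -0.0165) → max |·| = 0.0446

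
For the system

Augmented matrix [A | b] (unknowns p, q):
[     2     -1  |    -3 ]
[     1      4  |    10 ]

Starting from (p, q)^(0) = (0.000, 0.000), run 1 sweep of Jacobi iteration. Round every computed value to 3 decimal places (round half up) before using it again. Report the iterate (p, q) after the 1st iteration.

(-1.500, 2.500)

Iteration 1:
  p = (-3 - (-1)·0.000) / (2) = -1.500
  q = (10 - (1)·0.000) / (4) = 2.500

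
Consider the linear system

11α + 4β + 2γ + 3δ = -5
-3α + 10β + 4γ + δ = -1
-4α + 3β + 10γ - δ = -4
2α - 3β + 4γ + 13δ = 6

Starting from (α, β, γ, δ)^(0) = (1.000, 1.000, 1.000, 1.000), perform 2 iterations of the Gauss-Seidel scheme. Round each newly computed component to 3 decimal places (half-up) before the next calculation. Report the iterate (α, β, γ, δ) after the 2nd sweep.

Iteration 1:
  α = (-5 - (4)·1.000 - (2)·1.000 - (3)·1.000) / (11) = -1.273
  β = (-1 - (-3)·-1.273 - (4)·1.000 - (1)·1.000) / (10) = -0.982
  γ = (-4 - (-4)·-1.273 - (3)·-0.982 - (-1)·1.000) / (10) = -0.515
  δ = (6 - (2)·-1.273 - (-3)·-0.982 - (4)·-0.515) / (13) = 0.589
Iteration 2:
  α = (-5 - (4)·-0.982 - (2)·-0.515 - (3)·0.589) / (11) = -0.164
  β = (-1 - (-3)·-0.164 - (4)·-0.515 - (1)·0.589) / (10) = -0.002
  γ = (-4 - (-4)·-0.164 - (3)·-0.002 - (-1)·0.589) / (10) = -0.406
  δ = (6 - (2)·-0.164 - (-3)·-0.002 - (4)·-0.406) / (13) = 0.611

(-0.164, -0.002, -0.406, 0.611)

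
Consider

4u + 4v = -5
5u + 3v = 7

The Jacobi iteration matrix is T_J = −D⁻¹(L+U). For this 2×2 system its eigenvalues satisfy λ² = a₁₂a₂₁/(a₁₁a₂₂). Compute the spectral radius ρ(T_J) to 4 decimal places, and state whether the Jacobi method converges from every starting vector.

1.2910

a₁₂a₂₁/(a₁₁a₂₂) = (4)·(5) / ((4)·(3)) = 1.666667
ρ = √|1.666667| = √1.666667 = 1.2910
ρ > 1, so Jacobi diverges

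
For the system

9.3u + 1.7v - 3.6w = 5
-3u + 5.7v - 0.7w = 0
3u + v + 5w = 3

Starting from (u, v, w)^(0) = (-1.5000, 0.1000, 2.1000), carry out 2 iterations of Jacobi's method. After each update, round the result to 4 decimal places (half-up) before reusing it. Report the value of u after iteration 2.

1.2077

Iteration 1:
  u = (5 - (1.7)·0.1000 - (-3.6)·2.1000) / (9.3) = 1.3323
  v = (0 - (-3)·-1.5000 - (-0.7)·2.1000) / (5.7) = -0.5316
  w = (3 - (3)·-1.5000 - (1)·0.1000) / (5) = 1.4800
Iteration 2:
  u = (5 - (1.7)·-0.5316 - (-3.6)·1.4800) / (9.3) = 1.2077
  v = (0 - (-3)·1.3323 - (-0.7)·1.4800) / (5.7) = 0.8830
  w = (3 - (3)·1.3323 - (1)·-0.5316) / (5) = -0.0931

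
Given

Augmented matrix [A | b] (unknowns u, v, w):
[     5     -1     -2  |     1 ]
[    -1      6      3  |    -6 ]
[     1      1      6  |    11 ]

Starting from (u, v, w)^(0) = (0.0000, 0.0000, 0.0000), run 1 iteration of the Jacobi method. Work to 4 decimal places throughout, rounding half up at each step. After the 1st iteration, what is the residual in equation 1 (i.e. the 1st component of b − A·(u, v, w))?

Iteration 1:
  u = (1 - (-1)·0.0000 - (-2)·0.0000) / (5) = 0.2000
  v = (-6 - (-1)·0.0000 - (3)·0.0000) / (6) = -1.0000
  w = (11 - (1)·0.0000 - (1)·0.0000) / (6) = 1.8333
Residual b − A·x = (2.6666, -5.2999, 0.8002)

2.6666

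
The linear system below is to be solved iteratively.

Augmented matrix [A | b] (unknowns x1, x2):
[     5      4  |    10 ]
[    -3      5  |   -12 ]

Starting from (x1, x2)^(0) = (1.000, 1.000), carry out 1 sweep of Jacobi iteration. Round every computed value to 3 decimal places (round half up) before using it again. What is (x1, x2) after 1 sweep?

(1.200, -1.800)

Iteration 1:
  x1 = (10 - (4)·1.000) / (5) = 1.200
  x2 = (-12 - (-3)·1.000) / (5) = -1.800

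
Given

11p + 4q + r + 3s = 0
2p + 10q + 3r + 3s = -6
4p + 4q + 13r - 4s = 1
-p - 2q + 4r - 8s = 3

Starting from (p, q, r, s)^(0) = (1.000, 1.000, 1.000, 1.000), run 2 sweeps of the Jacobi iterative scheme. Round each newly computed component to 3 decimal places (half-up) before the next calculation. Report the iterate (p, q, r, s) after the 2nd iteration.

(0.598, -0.310, 0.654, -0.050)

Iteration 1:
  p = (0 - (4)·1.000 - (1)·1.000 - (3)·1.000) / (11) = -0.727
  q = (-6 - (2)·1.000 - (3)·1.000 - (3)·1.000) / (10) = -1.400
  r = (1 - (4)·1.000 - (4)·1.000 - (-4)·1.000) / (13) = -0.231
  s = (3 - (-1)·1.000 - (-2)·1.000 - (4)·1.000) / (-8) = -0.250
Iteration 2:
  p = (0 - (4)·-1.400 - (1)·-0.231 - (3)·-0.250) / (11) = 0.598
  q = (-6 - (2)·-0.727 - (3)·-0.231 - (3)·-0.250) / (10) = -0.310
  r = (1 - (4)·-0.727 - (4)·-1.400 - (-4)·-0.250) / (13) = 0.654
  s = (3 - (-1)·-0.727 - (-2)·-1.400 - (4)·-0.231) / (-8) = -0.050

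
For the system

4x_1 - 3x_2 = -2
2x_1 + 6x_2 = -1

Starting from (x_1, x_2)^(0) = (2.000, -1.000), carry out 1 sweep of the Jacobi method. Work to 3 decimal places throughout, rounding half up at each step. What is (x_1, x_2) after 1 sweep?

Iteration 1:
  x_1 = (-2 - (-3)·-1.000) / (4) = -1.250
  x_2 = (-1 - (2)·2.000) / (6) = -0.833

(-1.250, -0.833)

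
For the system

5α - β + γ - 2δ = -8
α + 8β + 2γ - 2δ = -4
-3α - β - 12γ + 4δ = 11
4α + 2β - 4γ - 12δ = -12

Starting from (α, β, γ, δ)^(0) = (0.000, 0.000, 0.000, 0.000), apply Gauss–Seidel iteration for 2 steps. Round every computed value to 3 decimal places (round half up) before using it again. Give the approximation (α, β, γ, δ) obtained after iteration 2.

(-1.329, -0.066, -0.385, 0.674)

Iteration 1:
  α = (-8 - (-1)·0.000 - (1)·0.000 - (-2)·0.000) / (5) = -1.600
  β = (-4 - (1)·-1.600 - (2)·0.000 - (-2)·0.000) / (8) = -0.300
  γ = (11 - (-3)·-1.600 - (-1)·-0.300 - (4)·0.000) / (-12) = -0.492
  δ = (-12 - (4)·-1.600 - (2)·-0.300 - (-4)·-0.492) / (-12) = 0.581
Iteration 2:
  α = (-8 - (-1)·-0.300 - (1)·-0.492 - (-2)·0.581) / (5) = -1.329
  β = (-4 - (1)·-1.329 - (2)·-0.492 - (-2)·0.581) / (8) = -0.066
  γ = (11 - (-3)·-1.329 - (-1)·-0.066 - (4)·0.581) / (-12) = -0.385
  δ = (-12 - (4)·-1.329 - (2)·-0.066 - (-4)·-0.385) / (-12) = 0.674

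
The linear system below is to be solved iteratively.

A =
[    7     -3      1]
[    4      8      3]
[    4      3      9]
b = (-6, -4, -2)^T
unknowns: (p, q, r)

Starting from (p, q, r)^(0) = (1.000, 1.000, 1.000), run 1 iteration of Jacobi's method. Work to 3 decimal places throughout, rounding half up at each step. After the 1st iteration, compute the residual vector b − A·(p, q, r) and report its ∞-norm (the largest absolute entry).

13.409

Iteration 1:
  p = (-6 - (-3)·1.000 - (1)·1.000) / (7) = -0.571
  q = (-4 - (4)·1.000 - (3)·1.000) / (8) = -1.375
  r = (-2 - (4)·1.000 - (3)·1.000) / (9) = -1.000
Residual b − A·x = (-5.128, 12.284, 13.409); ∞-norm = 13.409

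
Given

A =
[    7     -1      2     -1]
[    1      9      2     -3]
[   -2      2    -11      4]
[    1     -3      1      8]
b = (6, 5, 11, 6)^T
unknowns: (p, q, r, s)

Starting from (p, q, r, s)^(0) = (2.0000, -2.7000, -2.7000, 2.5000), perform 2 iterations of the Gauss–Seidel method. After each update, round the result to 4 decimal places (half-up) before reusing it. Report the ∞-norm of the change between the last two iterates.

0.9772

Iteration 1:
  p = (6 - (-1)·-2.7000 - (2)·-2.7000 - (-1)·2.5000) / (7) = 1.6000
  q = (5 - (1)·1.6000 - (2)·-2.7000 - (-3)·2.5000) / (9) = 1.8111
  r = (11 - (-2)·1.6000 - (2)·1.8111 - (4)·2.5000) / (-11) = -0.0525
  s = (6 - (1)·1.6000 - (-3)·1.8111 - (1)·-0.0525) / (8) = 1.2357
Iteration 2:
  p = (6 - (-1)·1.8111 - (2)·-0.0525 - (-1)·1.2357) / (7) = 1.3074
  q = (5 - (1)·1.3074 - (2)·-0.0525 - (-3)·1.2357) / (9) = 0.8339
  r = (11 - (-2)·1.3074 - (2)·0.8339 - (4)·1.2357) / (-11) = -0.6367
  s = (6 - (1)·1.3074 - (-3)·0.8339 - (1)·-0.6367) / (8) = 0.9789
Change: (-0.2926, -0.9772, -0.5842, -0.2568) → max |·| = 0.9772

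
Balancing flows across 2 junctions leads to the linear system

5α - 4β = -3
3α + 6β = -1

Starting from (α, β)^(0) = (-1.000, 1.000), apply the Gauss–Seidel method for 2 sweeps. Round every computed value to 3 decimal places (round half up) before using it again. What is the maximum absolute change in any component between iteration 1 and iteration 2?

1.014

Iteration 1:
  α = (-3 - (-4)·1.000) / (5) = 0.200
  β = (-1 - (3)·0.200) / (6) = -0.267
Iteration 2:
  α = (-3 - (-4)·-0.267) / (5) = -0.814
  β = (-1 - (3)·-0.814) / (6) = 0.240
Change: (-1.014, 0.507) → max |·| = 1.014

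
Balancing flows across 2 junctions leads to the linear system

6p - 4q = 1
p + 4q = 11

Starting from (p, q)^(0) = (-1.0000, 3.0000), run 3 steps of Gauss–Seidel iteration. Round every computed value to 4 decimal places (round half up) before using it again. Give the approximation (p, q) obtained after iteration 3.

(1.7269, 2.3183)

Iteration 1:
  p = (1 - (-4)·3.0000) / (6) = 2.1667
  q = (11 - (1)·2.1667) / (4) = 2.2083
Iteration 2:
  p = (1 - (-4)·2.2083) / (6) = 1.6389
  q = (11 - (1)·1.6389) / (4) = 2.3403
Iteration 3:
  p = (1 - (-4)·2.3403) / (6) = 1.7269
  q = (11 - (1)·1.7269) / (4) = 2.3183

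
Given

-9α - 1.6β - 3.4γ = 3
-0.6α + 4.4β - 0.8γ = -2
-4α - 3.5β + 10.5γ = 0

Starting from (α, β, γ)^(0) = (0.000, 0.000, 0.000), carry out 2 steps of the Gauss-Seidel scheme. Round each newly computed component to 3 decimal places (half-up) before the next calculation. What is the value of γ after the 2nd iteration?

Iteration 1:
  α = (3 - (-1.6)·0.000 - (-3.4)·0.000) / (-9) = -0.333
  β = (-2 - (-0.6)·-0.333 - (-0.8)·0.000) / (4.4) = -0.500
  γ = (0 - (-4)·-0.333 - (-3.5)·-0.500) / (10.5) = -0.294
Iteration 2:
  α = (3 - (-1.6)·-0.500 - (-3.4)·-0.294) / (-9) = -0.133
  β = (-2 - (-0.6)·-0.133 - (-0.8)·-0.294) / (4.4) = -0.526
  γ = (0 - (-4)·-0.133 - (-3.5)·-0.526) / (10.5) = -0.226

-0.226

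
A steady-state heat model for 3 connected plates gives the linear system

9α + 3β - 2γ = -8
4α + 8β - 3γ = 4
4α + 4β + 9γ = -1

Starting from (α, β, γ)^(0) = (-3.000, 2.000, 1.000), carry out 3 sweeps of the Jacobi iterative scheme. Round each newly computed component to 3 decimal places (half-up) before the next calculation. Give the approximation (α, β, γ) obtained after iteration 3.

Iteration 1:
  α = (-8 - (3)·2.000 - (-2)·1.000) / (9) = -1.333
  β = (4 - (4)·-3.000 - (-3)·1.000) / (8) = 2.375
  γ = (-1 - (4)·-3.000 - (4)·2.000) / (9) = 0.333
Iteration 2:
  α = (-8 - (3)·2.375 - (-2)·0.333) / (9) = -1.607
  β = (4 - (4)·-1.333 - (-3)·0.333) / (8) = 1.291
  γ = (-1 - (4)·-1.333 - (4)·2.375) / (9) = -0.574
Iteration 3:
  α = (-8 - (3)·1.291 - (-2)·-0.574) / (9) = -1.447
  β = (4 - (4)·-1.607 - (-3)·-0.574) / (8) = 1.088
  γ = (-1 - (4)·-1.607 - (4)·1.291) / (9) = 0.029

(-1.447, 1.088, 0.029)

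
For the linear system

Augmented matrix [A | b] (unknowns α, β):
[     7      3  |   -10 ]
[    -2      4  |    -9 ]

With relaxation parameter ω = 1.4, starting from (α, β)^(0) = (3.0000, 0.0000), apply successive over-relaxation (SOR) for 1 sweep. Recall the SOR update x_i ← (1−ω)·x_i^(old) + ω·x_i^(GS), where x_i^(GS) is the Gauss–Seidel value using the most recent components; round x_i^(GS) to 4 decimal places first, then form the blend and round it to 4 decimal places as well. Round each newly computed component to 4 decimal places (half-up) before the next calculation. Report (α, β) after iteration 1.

Iteration 1:
  α: GS value = (-10 - (3)·0.0000) / (7) = -1.4286;  α ← (1−ω)·3.0000 + ω·-1.4286 = -3.2000
  β: GS value = (-9 - (-2)·-3.2000) / (4) = -3.8500;  β ← (1−ω)·0.0000 + ω·-3.8500 = -5.3900

(-3.2000, -5.3900)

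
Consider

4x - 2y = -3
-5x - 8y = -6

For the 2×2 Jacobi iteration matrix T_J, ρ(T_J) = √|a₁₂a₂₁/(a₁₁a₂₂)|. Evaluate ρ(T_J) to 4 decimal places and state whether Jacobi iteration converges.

0.5590

a₁₂a₂₁/(a₁₁a₂₂) = (-2)·(-5) / ((4)·(-8)) = -0.312500
ρ = √|-0.312500| = √0.312500 = 0.5590
ρ < 1, so Jacobi converges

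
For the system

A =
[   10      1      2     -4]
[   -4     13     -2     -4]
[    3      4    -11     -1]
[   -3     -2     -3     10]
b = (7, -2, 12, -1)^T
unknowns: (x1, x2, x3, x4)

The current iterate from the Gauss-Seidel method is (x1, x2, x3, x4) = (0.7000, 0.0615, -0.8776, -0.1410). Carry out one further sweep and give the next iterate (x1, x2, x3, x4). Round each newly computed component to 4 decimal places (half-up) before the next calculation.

One sweep:
  x1 = (7 - (1)·0.0615 - (2)·-0.8776 - (-4)·-0.1410) / (10) = 0.8130
  x2 = (-2 - (-4)·0.8130 - (-2)·-0.8776 - (-4)·-0.1410) / (13) = -0.0821
  x3 = (12 - (3)·0.8130 - (4)·-0.0821 - (-1)·-0.1410) / (-11) = -0.8862
  x4 = (-1 - (-3)·0.8130 - (-2)·-0.0821 - (-3)·-0.8862) / (10) = -0.1384

(0.8130, -0.0821, -0.8862, -0.1384)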